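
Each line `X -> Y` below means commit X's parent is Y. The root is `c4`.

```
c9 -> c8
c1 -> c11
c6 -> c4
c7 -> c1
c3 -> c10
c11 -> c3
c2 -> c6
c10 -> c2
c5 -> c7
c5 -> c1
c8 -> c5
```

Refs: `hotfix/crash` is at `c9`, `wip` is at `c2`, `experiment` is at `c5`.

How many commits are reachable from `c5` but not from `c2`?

Reachable from c5: {c1, c10, c11, c2, c3, c4, c5, c6, c7}.
Reachable from c2: {c2, c4, c6}.
In c5's history but not c2's: {c1, c10, c11, c3, c5, c7} — 6 commits.

6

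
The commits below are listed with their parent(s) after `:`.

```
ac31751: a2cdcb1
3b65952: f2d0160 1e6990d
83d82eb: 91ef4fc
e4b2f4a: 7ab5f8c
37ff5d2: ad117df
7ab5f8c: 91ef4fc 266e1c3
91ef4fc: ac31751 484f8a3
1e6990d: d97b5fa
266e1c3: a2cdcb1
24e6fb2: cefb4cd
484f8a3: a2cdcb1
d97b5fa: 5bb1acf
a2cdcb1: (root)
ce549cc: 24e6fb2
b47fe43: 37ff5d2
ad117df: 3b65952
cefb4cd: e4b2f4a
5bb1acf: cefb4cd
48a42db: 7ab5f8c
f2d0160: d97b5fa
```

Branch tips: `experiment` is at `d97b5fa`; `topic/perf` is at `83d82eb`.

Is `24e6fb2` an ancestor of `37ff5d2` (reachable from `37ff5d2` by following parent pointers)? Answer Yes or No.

Ancestors of 37ff5d2: {1e6990d, 266e1c3, 37ff5d2, 3b65952, 484f8a3, 5bb1acf, 7ab5f8c, 91ef4fc, a2cdcb1, ac31751, ad117df, cefb4cd, d97b5fa, e4b2f4a, f2d0160}.
24e6fb2 is not in that set, so it is not an ancestor of 37ff5d2.

No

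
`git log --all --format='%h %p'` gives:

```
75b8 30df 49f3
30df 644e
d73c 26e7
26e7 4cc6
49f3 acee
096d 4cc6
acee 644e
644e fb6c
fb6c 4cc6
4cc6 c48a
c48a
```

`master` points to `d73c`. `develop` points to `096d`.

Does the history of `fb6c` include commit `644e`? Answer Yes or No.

Ancestors of fb6c: {4cc6, c48a, fb6c}.
644e is not in that set, so it is not an ancestor of fb6c.

No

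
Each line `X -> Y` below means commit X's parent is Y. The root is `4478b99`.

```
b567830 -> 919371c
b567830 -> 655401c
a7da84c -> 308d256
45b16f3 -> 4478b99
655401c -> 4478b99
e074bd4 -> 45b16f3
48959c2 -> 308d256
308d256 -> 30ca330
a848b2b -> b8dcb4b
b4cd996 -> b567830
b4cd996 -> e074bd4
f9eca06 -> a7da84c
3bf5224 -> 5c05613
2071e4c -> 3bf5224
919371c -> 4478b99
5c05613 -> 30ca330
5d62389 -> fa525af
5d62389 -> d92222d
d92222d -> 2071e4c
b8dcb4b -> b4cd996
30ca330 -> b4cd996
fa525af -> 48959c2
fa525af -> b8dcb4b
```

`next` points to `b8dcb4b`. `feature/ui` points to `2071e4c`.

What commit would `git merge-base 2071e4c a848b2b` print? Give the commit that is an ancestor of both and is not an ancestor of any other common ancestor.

Ancestors of 2071e4c: {2071e4c, 30ca330, 3bf5224, 4478b99, 45b16f3, 5c05613, 655401c, 919371c, b4cd996, b567830, e074bd4}.
Ancestors of a848b2b: {4478b99, 45b16f3, 655401c, 919371c, a848b2b, b4cd996, b567830, b8dcb4b, e074bd4}.
Common ancestors: {4478b99, 45b16f3, 655401c, 919371c, b4cd996, b567830, e074bd4}.
Among these, b4cd996 is not an ancestor of any other common ancestor — it is the merge base.

b4cd996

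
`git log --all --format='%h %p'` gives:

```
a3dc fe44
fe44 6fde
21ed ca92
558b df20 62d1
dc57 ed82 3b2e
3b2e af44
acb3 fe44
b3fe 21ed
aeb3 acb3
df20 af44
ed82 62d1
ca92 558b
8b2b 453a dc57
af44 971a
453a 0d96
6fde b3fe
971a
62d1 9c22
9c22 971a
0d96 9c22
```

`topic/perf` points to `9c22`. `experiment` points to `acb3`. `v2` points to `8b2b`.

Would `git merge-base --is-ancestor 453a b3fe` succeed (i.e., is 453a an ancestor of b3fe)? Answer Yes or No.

No

Ancestors of b3fe: {21ed, 558b, 62d1, 971a, 9c22, af44, b3fe, ca92, df20}.
453a is not in that set, so it is not an ancestor of b3fe.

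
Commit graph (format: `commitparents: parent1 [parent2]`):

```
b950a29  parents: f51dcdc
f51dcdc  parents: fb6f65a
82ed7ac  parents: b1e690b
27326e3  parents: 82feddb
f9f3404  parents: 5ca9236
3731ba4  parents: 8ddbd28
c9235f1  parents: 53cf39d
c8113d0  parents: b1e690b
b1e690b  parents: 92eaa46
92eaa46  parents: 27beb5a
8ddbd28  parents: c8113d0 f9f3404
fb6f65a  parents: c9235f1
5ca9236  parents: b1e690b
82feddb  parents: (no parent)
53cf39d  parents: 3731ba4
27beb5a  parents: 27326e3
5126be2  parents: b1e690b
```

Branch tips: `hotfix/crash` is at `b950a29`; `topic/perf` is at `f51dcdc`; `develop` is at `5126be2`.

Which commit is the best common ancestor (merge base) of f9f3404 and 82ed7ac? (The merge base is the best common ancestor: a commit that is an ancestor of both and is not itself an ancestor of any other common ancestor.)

b1e690b

Ancestors of f9f3404: {27326e3, 27beb5a, 5ca9236, 82feddb, 92eaa46, b1e690b, f9f3404}.
Ancestors of 82ed7ac: {27326e3, 27beb5a, 82ed7ac, 82feddb, 92eaa46, b1e690b}.
Common ancestors: {27326e3, 27beb5a, 82feddb, 92eaa46, b1e690b}.
Among these, b1e690b is not an ancestor of any other common ancestor — it is the merge base.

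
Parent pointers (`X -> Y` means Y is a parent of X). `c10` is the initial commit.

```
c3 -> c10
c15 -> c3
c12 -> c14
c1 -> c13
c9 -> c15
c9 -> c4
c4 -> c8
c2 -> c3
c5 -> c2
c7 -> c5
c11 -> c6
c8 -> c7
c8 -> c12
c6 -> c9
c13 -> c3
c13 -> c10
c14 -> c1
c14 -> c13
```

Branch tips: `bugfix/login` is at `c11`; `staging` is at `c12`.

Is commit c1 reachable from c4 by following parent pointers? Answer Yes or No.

Yes

Ancestors of c4 (commits reachable by following parents): {c1, c10, c12, c13, c14, c2, c3, c4, c5, c7, c8}.
c1 is in that set, so it is an ancestor of c4.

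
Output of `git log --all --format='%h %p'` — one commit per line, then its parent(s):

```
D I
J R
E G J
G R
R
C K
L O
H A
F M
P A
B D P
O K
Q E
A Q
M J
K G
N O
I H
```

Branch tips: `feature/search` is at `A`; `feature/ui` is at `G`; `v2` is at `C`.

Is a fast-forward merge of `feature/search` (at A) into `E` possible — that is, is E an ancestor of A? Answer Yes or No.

Yes

A fast-forward from E to A is possible iff E is an ancestor of A.
Ancestors of A: {A, E, G, J, Q, R}.
E is among them, so fast-forward is possible.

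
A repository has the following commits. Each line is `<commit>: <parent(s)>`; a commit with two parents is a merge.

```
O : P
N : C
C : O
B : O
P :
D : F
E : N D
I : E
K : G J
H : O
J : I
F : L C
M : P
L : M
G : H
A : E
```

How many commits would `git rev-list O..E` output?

Reachable from E: {C, D, E, F, L, M, N, O, P}.
Reachable from O: {O, P}.
In E's history but not O's: {C, D, E, F, L, M, N} — 7 commits.

7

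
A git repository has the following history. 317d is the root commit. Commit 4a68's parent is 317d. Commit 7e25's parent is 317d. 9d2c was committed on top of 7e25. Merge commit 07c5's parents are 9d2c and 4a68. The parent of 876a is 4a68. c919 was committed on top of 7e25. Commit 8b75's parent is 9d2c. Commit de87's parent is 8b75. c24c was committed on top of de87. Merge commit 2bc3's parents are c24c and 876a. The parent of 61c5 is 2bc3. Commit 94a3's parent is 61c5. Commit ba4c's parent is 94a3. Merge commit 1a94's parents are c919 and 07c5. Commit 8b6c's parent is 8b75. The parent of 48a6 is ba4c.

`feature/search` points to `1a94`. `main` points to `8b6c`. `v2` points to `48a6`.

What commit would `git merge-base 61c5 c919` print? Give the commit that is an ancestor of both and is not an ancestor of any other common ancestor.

7e25

Ancestors of 61c5: {2bc3, 317d, 4a68, 61c5, 7e25, 876a, 8b75, 9d2c, c24c, de87}.
Ancestors of c919: {317d, 7e25, c919}.
Common ancestors: {317d, 7e25}.
Among these, 7e25 is not an ancestor of any other common ancestor — it is the merge base.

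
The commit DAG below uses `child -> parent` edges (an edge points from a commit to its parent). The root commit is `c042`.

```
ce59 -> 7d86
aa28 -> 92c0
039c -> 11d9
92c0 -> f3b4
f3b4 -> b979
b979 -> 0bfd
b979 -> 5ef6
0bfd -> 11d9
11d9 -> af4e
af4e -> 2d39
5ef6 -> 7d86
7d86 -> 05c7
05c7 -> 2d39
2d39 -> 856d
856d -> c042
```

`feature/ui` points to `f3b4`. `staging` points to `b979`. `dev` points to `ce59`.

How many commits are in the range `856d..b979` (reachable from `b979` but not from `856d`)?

8

Reachable from b979: {05c7, 0bfd, 11d9, 2d39, 5ef6, 7d86, 856d, af4e, b979, c042}.
Reachable from 856d: {856d, c042}.
In b979's history but not 856d's: {05c7, 0bfd, 11d9, 2d39, 5ef6, 7d86, af4e, b979} — 8 commits.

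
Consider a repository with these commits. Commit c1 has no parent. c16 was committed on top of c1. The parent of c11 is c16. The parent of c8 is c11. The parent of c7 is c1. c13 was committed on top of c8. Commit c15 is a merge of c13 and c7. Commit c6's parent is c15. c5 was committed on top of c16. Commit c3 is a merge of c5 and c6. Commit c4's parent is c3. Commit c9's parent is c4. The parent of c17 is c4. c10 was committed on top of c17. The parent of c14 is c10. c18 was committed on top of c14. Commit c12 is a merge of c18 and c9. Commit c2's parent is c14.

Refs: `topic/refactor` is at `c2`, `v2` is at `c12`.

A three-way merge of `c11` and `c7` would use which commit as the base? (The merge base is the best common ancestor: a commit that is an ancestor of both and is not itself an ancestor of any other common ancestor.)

Ancestors of c11: {c1, c11, c16}.
Ancestors of c7: {c1, c7}.
Common ancestors: {c1}.
The only common ancestor is c1, so it is the merge base.

c1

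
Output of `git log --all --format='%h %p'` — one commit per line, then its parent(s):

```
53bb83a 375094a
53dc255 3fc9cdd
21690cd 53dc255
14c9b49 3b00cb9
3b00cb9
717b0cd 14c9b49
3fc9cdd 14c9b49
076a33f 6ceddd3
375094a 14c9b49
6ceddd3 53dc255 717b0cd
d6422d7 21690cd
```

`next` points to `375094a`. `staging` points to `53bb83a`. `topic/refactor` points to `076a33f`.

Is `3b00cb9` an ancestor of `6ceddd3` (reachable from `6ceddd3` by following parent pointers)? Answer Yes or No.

Yes

Ancestors of 6ceddd3 (commits reachable by following parents): {14c9b49, 3b00cb9, 3fc9cdd, 53dc255, 6ceddd3, 717b0cd}.
3b00cb9 is in that set, so it is an ancestor of 6ceddd3.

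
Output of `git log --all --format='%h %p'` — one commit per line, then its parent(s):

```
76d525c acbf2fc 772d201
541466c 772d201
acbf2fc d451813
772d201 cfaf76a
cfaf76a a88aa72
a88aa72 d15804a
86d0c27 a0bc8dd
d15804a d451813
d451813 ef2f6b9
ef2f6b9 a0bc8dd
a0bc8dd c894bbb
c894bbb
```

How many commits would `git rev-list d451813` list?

4

Walking parent pointers from d451813: reachable set = {a0bc8dd, c894bbb, d451813, ef2f6b9}.
That is 4 commits.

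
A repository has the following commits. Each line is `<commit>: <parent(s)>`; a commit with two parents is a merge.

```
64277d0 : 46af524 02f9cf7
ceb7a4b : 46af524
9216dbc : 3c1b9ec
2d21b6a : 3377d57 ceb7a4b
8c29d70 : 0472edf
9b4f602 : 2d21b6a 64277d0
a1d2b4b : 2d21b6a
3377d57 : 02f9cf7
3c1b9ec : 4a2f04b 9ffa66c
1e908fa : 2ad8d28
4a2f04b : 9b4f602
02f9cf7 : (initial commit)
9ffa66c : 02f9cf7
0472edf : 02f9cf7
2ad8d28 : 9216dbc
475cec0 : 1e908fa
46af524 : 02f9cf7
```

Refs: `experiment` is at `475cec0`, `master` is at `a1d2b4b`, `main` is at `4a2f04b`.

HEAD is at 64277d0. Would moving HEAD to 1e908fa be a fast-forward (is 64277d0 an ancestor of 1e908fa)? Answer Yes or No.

A fast-forward from 64277d0 to 1e908fa is possible iff 64277d0 is an ancestor of 1e908fa.
Ancestors of 1e908fa: {02f9cf7, 1e908fa, 2ad8d28, 2d21b6a, 3377d57, 3c1b9ec, 46af524, 4a2f04b, 64277d0, 9216dbc, 9b4f602, 9ffa66c, ceb7a4b}.
64277d0 is among them, so fast-forward is possible.

Yes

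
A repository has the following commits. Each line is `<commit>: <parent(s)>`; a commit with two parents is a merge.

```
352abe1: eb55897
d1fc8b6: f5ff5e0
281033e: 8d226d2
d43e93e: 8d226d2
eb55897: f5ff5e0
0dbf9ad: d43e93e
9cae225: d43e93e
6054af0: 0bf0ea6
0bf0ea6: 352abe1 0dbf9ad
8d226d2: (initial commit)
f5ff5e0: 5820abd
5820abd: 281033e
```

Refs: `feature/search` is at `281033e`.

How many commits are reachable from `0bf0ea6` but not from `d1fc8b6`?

Reachable from 0bf0ea6: {0bf0ea6, 0dbf9ad, 281033e, 352abe1, 5820abd, 8d226d2, d43e93e, eb55897, f5ff5e0}.
Reachable from d1fc8b6: {281033e, 5820abd, 8d226d2, d1fc8b6, f5ff5e0}.
In 0bf0ea6's history but not d1fc8b6's: {0bf0ea6, 0dbf9ad, 352abe1, d43e93e, eb55897} — 5 commits.

5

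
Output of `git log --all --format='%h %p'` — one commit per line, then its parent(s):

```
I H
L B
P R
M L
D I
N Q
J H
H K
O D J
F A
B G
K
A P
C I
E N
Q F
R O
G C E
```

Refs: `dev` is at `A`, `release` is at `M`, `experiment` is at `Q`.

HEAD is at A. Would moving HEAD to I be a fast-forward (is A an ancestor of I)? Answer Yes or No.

A fast-forward from A to I is possible iff A is an ancestor of I.
Ancestors of I: {H, I, K}.
A is not among them, so fast-forward is not possible.

No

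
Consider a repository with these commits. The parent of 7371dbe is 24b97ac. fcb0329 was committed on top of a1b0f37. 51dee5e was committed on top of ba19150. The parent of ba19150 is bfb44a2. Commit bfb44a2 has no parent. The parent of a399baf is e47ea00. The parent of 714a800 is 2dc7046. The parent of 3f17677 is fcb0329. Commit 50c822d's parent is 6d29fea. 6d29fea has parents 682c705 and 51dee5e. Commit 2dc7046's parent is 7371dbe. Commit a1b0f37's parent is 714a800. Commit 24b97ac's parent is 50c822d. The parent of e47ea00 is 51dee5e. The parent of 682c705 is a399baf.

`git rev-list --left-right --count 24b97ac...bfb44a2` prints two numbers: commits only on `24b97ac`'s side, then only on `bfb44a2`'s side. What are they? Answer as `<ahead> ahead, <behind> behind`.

8 ahead, 0 behind

Reachable from 24b97ac: {24b97ac, 50c822d, 51dee5e, 682c705, 6d29fea, a399baf, ba19150, bfb44a2, e47ea00}.
Reachable from bfb44a2: {bfb44a2}.
Only in 24b97ac's history (ahead): {24b97ac, 50c822d, 51dee5e, 682c705, 6d29fea, a399baf, ba19150, e47ea00} — 8.
Only in bfb44a2's history (behind): {} — 0.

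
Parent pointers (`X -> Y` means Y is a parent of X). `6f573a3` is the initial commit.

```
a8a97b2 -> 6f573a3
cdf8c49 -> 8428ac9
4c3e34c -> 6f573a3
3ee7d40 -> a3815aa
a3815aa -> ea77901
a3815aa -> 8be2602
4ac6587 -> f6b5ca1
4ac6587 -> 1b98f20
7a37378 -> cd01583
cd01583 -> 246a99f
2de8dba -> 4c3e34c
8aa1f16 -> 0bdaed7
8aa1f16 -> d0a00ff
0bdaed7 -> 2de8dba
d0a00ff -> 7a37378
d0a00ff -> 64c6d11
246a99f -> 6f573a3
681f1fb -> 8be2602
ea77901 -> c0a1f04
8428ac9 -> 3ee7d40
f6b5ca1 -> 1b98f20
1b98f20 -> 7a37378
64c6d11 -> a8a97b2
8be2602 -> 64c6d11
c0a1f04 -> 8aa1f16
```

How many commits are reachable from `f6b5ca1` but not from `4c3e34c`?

5

Reachable from f6b5ca1: {1b98f20, 246a99f, 6f573a3, 7a37378, cd01583, f6b5ca1}.
Reachable from 4c3e34c: {4c3e34c, 6f573a3}.
In f6b5ca1's history but not 4c3e34c's: {1b98f20, 246a99f, 7a37378, cd01583, f6b5ca1} — 5 commits.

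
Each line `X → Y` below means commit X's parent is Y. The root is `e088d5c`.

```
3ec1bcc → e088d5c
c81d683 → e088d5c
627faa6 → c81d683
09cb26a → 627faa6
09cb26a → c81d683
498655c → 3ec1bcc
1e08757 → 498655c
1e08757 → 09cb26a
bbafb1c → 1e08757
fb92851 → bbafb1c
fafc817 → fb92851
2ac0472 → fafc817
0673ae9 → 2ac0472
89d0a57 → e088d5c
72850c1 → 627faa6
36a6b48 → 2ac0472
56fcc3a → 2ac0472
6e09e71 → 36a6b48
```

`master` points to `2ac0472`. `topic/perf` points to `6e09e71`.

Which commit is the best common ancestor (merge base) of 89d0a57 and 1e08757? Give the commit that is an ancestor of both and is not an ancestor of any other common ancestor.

Ancestors of 89d0a57: {89d0a57, e088d5c}.
Ancestors of 1e08757: {09cb26a, 1e08757, 3ec1bcc, 498655c, 627faa6, c81d683, e088d5c}.
Common ancestors: {e088d5c}.
The only common ancestor is e088d5c, so it is the merge base.

e088d5c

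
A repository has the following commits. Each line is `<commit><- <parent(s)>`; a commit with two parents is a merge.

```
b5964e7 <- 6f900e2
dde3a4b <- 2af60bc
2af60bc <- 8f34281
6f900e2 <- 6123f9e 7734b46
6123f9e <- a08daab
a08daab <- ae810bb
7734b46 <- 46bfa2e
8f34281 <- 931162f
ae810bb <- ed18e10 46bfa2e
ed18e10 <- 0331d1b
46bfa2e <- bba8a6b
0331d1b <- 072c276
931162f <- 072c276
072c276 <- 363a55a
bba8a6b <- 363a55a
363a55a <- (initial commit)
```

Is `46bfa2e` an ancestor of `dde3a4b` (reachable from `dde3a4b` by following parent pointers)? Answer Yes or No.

Ancestors of dde3a4b: {072c276, 2af60bc, 363a55a, 8f34281, 931162f, dde3a4b}.
46bfa2e is not in that set, so it is not an ancestor of dde3a4b.

No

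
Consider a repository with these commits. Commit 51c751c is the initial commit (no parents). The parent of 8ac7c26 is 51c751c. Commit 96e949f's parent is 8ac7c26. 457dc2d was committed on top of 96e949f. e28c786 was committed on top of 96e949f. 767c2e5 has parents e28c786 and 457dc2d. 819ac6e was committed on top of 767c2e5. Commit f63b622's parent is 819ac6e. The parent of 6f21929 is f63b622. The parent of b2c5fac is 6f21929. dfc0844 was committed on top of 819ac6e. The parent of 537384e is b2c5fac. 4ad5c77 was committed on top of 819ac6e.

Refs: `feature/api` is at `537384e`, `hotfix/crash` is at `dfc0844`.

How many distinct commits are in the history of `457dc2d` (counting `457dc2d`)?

Walking parent pointers from 457dc2d: reachable set = {457dc2d, 51c751c, 8ac7c26, 96e949f}.
That is 4 commits.

4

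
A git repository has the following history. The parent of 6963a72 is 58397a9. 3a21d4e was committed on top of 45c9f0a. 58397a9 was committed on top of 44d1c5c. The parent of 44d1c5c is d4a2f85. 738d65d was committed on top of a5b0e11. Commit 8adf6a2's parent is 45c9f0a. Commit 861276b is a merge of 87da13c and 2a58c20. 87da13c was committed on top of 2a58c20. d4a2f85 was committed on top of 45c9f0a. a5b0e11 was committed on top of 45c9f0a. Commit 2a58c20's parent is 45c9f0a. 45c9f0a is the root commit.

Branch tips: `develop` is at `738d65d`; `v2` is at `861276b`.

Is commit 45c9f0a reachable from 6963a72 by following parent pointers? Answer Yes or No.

Yes

Ancestors of 6963a72 (commits reachable by following parents): {44d1c5c, 45c9f0a, 58397a9, 6963a72, d4a2f85}.
45c9f0a is in that set, so it is an ancestor of 6963a72.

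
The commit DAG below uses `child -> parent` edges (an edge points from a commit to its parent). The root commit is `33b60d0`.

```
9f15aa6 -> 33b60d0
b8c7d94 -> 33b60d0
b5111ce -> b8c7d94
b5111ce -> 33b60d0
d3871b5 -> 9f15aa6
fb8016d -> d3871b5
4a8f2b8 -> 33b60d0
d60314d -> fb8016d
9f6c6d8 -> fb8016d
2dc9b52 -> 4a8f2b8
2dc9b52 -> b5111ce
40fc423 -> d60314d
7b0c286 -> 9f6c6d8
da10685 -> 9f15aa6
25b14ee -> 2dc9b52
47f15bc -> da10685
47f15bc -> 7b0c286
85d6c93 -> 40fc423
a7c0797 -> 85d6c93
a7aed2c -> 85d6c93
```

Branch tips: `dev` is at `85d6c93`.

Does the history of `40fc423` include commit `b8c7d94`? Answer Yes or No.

No

Ancestors of 40fc423: {33b60d0, 40fc423, 9f15aa6, d3871b5, d60314d, fb8016d}.
b8c7d94 is not in that set, so it is not an ancestor of 40fc423.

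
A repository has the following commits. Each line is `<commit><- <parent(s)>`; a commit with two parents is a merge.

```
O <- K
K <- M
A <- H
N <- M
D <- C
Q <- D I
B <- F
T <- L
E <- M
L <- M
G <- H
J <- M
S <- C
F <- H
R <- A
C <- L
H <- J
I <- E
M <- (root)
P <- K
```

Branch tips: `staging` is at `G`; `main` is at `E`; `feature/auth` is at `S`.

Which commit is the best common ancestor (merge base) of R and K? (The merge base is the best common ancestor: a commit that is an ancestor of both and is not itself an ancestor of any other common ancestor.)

Ancestors of R: {A, H, J, M, R}.
Ancestors of K: {K, M}.
Common ancestors: {M}.
The only common ancestor is M, so it is the merge base.

M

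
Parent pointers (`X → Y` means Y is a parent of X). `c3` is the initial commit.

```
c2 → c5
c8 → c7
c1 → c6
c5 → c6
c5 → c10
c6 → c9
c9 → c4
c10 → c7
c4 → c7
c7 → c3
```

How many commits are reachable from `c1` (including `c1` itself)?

Walking parent pointers from c1: reachable set = {c1, c3, c4, c6, c7, c9}.
That is 6 commits.

6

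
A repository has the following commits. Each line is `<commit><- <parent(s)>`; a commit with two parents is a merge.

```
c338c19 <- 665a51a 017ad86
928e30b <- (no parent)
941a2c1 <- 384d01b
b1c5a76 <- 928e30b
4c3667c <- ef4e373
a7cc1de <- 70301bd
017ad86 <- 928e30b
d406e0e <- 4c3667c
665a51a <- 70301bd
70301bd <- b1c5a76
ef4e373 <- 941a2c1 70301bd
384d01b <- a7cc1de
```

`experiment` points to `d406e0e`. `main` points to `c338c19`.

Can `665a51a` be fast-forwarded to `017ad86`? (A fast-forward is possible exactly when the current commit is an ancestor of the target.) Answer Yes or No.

No

A fast-forward from 665a51a to 017ad86 is possible iff 665a51a is an ancestor of 017ad86.
Ancestors of 017ad86: {017ad86, 928e30b}.
665a51a is not among them, so fast-forward is not possible.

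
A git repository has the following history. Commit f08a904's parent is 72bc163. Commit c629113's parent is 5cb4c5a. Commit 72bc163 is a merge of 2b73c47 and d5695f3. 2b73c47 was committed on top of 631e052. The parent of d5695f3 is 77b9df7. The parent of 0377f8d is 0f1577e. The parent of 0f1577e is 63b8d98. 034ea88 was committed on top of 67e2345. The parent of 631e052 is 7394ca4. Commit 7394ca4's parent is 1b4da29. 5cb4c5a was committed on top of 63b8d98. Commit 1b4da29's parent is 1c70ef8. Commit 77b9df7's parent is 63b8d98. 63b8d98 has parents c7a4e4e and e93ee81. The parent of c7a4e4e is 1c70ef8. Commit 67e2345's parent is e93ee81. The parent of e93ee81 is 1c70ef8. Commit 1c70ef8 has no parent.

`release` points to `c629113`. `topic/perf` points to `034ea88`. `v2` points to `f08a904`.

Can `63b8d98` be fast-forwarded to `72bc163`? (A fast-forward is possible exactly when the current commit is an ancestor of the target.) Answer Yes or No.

A fast-forward from 63b8d98 to 72bc163 is possible iff 63b8d98 is an ancestor of 72bc163.
Ancestors of 72bc163: {1b4da29, 1c70ef8, 2b73c47, 631e052, 63b8d98, 72bc163, 7394ca4, 77b9df7, c7a4e4e, d5695f3, e93ee81}.
63b8d98 is among them, so fast-forward is possible.

Yes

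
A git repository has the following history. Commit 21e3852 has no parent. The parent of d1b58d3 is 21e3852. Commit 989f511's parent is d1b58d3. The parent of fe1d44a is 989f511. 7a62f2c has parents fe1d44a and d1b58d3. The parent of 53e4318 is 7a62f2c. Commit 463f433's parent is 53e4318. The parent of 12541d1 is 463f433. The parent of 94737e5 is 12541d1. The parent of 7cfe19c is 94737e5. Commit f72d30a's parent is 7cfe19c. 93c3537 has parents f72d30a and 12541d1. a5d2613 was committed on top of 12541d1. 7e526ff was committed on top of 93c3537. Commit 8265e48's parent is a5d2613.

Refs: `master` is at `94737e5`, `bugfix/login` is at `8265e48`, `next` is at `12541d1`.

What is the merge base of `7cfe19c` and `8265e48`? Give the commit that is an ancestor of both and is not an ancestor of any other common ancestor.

12541d1

Ancestors of 7cfe19c: {12541d1, 21e3852, 463f433, 53e4318, 7a62f2c, 7cfe19c, 94737e5, 989f511, d1b58d3, fe1d44a}.
Ancestors of 8265e48: {12541d1, 21e3852, 463f433, 53e4318, 7a62f2c, 8265e48, 989f511, a5d2613, d1b58d3, fe1d44a}.
Common ancestors: {12541d1, 21e3852, 463f433, 53e4318, 7a62f2c, 989f511, d1b58d3, fe1d44a}.
Among these, 12541d1 is not an ancestor of any other common ancestor — it is the merge base.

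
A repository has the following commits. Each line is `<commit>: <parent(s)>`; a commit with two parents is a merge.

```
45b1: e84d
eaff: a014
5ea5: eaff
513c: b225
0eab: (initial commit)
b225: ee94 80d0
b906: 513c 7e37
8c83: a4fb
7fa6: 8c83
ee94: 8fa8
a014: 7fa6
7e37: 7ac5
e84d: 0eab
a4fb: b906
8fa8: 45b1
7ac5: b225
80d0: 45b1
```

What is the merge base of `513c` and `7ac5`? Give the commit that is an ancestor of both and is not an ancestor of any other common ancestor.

b225

Ancestors of 513c: {0eab, 45b1, 513c, 80d0, 8fa8, b225, e84d, ee94}.
Ancestors of 7ac5: {0eab, 45b1, 7ac5, 80d0, 8fa8, b225, e84d, ee94}.
Common ancestors: {0eab, 45b1, 80d0, 8fa8, b225, e84d, ee94}.
Among these, b225 is not an ancestor of any other common ancestor — it is the merge base.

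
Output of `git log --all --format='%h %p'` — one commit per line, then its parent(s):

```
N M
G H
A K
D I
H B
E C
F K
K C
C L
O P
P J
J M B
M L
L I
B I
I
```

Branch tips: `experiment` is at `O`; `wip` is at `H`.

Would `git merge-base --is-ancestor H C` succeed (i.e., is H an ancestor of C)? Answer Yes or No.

Ancestors of C: {C, I, L}.
H is not in that set, so it is not an ancestor of C.

No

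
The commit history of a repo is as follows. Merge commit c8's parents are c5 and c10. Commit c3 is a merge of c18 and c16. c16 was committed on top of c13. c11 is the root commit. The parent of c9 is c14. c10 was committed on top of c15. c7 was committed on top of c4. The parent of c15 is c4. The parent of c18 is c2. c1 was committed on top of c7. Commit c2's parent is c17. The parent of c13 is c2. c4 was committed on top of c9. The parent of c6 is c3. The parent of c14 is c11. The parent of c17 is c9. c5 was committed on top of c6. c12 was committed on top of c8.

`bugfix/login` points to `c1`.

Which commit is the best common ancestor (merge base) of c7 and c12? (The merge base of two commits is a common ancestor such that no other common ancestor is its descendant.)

c4

Ancestors of c7: {c11, c14, c4, c7, c9}.
Ancestors of c12: {c10, c11, c12, c13, c14, c15, c16, c17, c18, c2, c3, c4, c5, c6, c8, c9}.
Common ancestors: {c11, c14, c4, c9}.
Among these, c4 is not an ancestor of any other common ancestor — it is the merge base.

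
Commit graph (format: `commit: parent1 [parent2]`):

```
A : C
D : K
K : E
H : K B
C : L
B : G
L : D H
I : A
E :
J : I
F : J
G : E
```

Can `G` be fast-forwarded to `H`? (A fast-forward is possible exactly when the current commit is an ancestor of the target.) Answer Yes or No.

A fast-forward from G to H is possible iff G is an ancestor of H.
Ancestors of H: {B, E, G, H, K}.
G is among them, so fast-forward is possible.

Yes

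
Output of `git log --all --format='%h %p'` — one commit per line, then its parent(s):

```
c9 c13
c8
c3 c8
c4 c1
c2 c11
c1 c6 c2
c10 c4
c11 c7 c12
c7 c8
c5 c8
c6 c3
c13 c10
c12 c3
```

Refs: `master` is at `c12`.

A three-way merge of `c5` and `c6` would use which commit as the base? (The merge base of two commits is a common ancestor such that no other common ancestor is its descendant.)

c8

Ancestors of c5: {c5, c8}.
Ancestors of c6: {c3, c6, c8}.
Common ancestors: {c8}.
The only common ancestor is c8, so it is the merge base.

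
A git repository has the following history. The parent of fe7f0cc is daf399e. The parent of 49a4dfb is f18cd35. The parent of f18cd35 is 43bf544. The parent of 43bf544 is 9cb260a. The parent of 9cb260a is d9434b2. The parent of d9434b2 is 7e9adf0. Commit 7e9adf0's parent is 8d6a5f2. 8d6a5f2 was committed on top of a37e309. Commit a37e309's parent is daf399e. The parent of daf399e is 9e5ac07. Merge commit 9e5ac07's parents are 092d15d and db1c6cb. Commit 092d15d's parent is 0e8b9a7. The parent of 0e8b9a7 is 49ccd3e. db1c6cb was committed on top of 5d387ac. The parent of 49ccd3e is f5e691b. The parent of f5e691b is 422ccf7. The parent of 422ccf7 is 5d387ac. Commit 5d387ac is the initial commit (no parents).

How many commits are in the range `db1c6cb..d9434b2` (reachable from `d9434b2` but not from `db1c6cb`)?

Reachable from d9434b2: {092d15d, 0e8b9a7, 422ccf7, 49ccd3e, 5d387ac, 7e9adf0, 8d6a5f2, 9e5ac07, a37e309, d9434b2, daf399e, db1c6cb, f5e691b}.
Reachable from db1c6cb: {5d387ac, db1c6cb}.
In d9434b2's history but not db1c6cb's: {092d15d, 0e8b9a7, 422ccf7, 49ccd3e, 7e9adf0, 8d6a5f2, 9e5ac07, a37e309, d9434b2, daf399e, f5e691b} — 11 commits.

11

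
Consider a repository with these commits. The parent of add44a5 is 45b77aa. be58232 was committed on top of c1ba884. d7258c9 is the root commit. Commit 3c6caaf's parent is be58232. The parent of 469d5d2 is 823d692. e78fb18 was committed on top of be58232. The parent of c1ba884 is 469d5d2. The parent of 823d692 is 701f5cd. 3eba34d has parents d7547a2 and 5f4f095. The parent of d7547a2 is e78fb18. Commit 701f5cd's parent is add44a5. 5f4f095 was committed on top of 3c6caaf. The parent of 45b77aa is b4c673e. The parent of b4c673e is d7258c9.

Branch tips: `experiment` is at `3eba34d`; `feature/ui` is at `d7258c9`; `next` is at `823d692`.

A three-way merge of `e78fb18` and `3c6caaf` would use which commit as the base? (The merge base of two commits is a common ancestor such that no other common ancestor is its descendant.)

Ancestors of e78fb18: {45b77aa, 469d5d2, 701f5cd, 823d692, add44a5, b4c673e, be58232, c1ba884, d7258c9, e78fb18}.
Ancestors of 3c6caaf: {3c6caaf, 45b77aa, 469d5d2, 701f5cd, 823d692, add44a5, b4c673e, be58232, c1ba884, d7258c9}.
Common ancestors: {45b77aa, 469d5d2, 701f5cd, 823d692, add44a5, b4c673e, be58232, c1ba884, d7258c9}.
Among these, be58232 is not an ancestor of any other common ancestor — it is the merge base.

be58232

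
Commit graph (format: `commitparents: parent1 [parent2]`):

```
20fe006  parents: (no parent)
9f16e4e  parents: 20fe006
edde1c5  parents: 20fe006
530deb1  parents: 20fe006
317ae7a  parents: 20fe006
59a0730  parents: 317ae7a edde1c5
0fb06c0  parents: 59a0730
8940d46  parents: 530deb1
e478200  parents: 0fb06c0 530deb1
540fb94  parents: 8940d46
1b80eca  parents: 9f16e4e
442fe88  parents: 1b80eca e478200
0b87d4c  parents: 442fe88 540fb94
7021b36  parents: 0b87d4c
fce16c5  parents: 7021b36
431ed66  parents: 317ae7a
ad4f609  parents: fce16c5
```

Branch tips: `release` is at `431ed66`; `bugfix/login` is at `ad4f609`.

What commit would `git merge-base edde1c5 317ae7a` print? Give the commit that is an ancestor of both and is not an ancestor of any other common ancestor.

20fe006

Ancestors of edde1c5: {20fe006, edde1c5}.
Ancestors of 317ae7a: {20fe006, 317ae7a}.
Common ancestors: {20fe006}.
The only common ancestor is 20fe006, so it is the merge base.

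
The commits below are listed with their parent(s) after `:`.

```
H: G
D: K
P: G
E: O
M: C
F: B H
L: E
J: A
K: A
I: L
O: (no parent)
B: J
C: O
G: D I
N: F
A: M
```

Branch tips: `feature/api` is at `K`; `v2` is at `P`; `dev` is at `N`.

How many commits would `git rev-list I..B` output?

Reachable from B: {A, B, C, J, M, O}.
Reachable from I: {E, I, L, O}.
In B's history but not I's: {A, B, C, J, M} — 5 commits.

5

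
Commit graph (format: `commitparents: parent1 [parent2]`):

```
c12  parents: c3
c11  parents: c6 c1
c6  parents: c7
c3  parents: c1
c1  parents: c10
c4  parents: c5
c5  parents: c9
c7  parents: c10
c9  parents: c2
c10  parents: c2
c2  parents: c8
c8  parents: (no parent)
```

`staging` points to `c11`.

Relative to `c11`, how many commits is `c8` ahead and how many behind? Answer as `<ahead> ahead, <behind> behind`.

0 ahead, 6 behind

Reachable from c8: {c8}.
Reachable from c11: {c1, c10, c11, c2, c6, c7, c8}.
Only in c8's history (ahead): {} — 0.
Only in c11's history (behind): {c1, c10, c11, c2, c6, c7} — 6.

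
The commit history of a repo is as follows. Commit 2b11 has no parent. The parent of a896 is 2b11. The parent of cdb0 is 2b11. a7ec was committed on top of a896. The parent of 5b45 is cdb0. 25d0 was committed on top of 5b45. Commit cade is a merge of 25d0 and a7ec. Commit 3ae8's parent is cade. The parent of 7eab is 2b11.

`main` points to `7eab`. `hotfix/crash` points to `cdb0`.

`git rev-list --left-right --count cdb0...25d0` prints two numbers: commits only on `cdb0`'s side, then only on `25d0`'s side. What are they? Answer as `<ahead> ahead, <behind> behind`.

Reachable from cdb0: {2b11, cdb0}.
Reachable from 25d0: {25d0, 2b11, 5b45, cdb0}.
Only in cdb0's history (ahead): {} — 0.
Only in 25d0's history (behind): {25d0, 5b45} — 2.

0 ahead, 2 behind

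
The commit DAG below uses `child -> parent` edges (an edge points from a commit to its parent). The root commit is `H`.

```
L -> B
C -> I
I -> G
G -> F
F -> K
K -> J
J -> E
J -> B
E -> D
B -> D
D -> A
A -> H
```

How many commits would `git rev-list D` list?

3

Walking parent pointers from D: reachable set = {A, D, H}.
That is 3 commits.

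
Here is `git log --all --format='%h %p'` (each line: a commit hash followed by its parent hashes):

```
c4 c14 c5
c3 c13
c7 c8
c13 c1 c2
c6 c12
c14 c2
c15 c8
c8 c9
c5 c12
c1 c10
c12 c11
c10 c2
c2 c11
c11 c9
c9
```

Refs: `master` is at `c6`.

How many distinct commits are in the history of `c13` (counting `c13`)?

6

Walking parent pointers from c13: reachable set = {c1, c10, c11, c13, c2, c9}.
That is 6 commits.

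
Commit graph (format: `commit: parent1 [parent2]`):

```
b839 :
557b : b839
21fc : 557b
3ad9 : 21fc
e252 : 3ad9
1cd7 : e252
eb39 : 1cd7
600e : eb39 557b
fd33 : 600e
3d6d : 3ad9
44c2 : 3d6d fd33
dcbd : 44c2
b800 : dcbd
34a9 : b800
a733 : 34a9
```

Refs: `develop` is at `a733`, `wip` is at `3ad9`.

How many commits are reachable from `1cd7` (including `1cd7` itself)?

6

Walking parent pointers from 1cd7: reachable set = {1cd7, 21fc, 3ad9, 557b, b839, e252}.
That is 6 commits.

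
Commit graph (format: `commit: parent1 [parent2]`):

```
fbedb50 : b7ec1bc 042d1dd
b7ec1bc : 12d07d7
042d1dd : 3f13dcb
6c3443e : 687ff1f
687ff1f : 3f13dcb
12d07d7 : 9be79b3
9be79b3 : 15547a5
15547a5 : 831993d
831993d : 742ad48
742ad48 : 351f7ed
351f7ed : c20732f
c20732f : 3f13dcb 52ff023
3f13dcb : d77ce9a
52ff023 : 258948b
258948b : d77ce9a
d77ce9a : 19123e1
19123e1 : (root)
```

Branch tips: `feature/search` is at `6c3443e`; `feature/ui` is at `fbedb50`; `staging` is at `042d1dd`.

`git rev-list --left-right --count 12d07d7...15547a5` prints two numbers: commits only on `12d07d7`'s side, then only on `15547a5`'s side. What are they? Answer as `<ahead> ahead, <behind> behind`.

Reachable from 12d07d7: {12d07d7, 15547a5, 19123e1, 258948b, 351f7ed, 3f13dcb, 52ff023, 742ad48, 831993d, 9be79b3, c20732f, d77ce9a}.
Reachable from 15547a5: {15547a5, 19123e1, 258948b, 351f7ed, 3f13dcb, 52ff023, 742ad48, 831993d, c20732f, d77ce9a}.
Only in 12d07d7's history (ahead): {12d07d7, 9be79b3} — 2.
Only in 15547a5's history (behind): {} — 0.

2 ahead, 0 behind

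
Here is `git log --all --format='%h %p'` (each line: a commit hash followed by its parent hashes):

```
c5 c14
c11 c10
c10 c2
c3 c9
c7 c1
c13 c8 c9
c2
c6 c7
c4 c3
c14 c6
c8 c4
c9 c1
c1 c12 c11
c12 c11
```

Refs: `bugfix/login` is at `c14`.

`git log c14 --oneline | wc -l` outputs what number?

8

Walking parent pointers from c14: reachable set = {c1, c10, c11, c12, c14, c2, c6, c7}.
That is 8 commits.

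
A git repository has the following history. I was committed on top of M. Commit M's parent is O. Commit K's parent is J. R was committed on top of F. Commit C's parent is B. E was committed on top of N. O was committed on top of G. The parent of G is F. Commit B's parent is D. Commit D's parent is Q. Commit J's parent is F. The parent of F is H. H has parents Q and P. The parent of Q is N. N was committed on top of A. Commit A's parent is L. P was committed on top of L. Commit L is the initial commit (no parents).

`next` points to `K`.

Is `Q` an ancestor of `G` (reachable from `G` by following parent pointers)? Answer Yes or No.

Ancestors of G (commits reachable by following parents): {A, F, G, H, L, N, P, Q}.
Q is in that set, so it is an ancestor of G.

Yes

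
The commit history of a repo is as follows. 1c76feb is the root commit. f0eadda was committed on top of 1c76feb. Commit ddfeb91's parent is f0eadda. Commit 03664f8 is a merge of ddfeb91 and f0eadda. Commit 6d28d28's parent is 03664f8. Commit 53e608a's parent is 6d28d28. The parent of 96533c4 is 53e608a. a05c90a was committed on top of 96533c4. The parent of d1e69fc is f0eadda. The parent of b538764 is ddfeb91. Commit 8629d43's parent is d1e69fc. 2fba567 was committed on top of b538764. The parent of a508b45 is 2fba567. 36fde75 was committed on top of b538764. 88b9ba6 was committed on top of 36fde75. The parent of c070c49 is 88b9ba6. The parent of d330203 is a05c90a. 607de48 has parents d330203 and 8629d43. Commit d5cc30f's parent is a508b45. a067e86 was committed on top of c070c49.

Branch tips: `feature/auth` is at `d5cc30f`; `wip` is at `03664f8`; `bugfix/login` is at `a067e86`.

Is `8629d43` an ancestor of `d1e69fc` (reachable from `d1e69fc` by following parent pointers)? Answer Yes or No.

No

Ancestors of d1e69fc: {1c76feb, d1e69fc, f0eadda}.
8629d43 is not in that set, so it is not an ancestor of d1e69fc.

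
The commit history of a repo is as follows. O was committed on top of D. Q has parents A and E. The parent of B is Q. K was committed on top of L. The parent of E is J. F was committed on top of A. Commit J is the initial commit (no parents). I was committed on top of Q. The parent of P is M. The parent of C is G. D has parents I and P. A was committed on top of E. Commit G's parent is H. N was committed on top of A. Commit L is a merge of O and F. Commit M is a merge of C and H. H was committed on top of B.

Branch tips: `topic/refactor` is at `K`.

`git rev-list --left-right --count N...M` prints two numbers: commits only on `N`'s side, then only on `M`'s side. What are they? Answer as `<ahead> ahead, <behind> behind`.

1 ahead, 6 behind

Reachable from N: {A, E, J, N}.
Reachable from M: {A, B, C, E, G, H, J, M, Q}.
Only in N's history (ahead): {N} — 1.
Only in M's history (behind): {B, C, G, H, M, Q} — 6.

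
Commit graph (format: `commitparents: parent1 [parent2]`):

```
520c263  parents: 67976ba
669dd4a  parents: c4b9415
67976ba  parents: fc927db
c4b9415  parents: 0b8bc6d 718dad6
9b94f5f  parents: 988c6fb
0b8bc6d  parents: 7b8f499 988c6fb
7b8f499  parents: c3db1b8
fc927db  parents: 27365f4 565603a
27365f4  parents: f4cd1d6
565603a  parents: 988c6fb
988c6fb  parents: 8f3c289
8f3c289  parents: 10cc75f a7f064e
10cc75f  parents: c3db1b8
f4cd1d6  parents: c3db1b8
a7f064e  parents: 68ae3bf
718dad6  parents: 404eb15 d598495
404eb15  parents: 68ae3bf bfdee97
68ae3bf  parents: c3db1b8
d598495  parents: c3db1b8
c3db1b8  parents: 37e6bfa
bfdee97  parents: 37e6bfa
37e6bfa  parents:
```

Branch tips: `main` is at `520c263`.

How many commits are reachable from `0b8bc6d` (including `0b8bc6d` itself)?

9

Walking parent pointers from 0b8bc6d: reachable set = {0b8bc6d, 10cc75f, 37e6bfa, 68ae3bf, 7b8f499, 8f3c289, 988c6fb, a7f064e, c3db1b8}.
That is 9 commits.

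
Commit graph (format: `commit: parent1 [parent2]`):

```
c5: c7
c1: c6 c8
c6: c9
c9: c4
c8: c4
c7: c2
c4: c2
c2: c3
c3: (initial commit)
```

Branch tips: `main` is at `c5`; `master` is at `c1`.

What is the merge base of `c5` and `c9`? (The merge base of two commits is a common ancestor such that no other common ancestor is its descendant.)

c2

Ancestors of c5: {c2, c3, c5, c7}.
Ancestors of c9: {c2, c3, c4, c9}.
Common ancestors: {c2, c3}.
Among these, c2 is not an ancestor of any other common ancestor — it is the merge base.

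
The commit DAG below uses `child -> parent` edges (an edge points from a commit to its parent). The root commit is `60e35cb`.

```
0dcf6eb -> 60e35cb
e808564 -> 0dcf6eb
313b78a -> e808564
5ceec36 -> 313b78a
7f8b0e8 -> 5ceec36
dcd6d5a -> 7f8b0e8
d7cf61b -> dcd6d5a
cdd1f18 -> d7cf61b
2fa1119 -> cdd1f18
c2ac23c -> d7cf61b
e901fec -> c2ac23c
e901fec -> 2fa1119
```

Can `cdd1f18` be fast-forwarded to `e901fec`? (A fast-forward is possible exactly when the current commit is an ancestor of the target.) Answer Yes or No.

Yes

A fast-forward from cdd1f18 to e901fec is possible iff cdd1f18 is an ancestor of e901fec.
Ancestors of e901fec: {0dcf6eb, 2fa1119, 313b78a, 5ceec36, 60e35cb, 7f8b0e8, c2ac23c, cdd1f18, d7cf61b, dcd6d5a, e808564, e901fec}.
cdd1f18 is among them, so fast-forward is possible.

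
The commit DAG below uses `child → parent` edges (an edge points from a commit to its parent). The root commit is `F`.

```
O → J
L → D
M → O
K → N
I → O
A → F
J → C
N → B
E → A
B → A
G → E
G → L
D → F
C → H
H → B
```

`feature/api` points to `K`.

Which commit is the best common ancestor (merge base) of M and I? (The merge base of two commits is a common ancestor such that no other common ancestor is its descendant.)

Ancestors of M: {A, B, C, F, H, J, M, O}.
Ancestors of I: {A, B, C, F, H, I, J, O}.
Common ancestors: {A, B, C, F, H, J, O}.
Among these, O is not an ancestor of any other common ancestor — it is the merge base.

O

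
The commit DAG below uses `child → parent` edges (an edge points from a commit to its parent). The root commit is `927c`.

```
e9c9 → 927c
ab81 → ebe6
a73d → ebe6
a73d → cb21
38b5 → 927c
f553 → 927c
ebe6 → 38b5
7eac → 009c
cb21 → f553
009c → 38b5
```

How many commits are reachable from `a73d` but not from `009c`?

Reachable from a73d: {38b5, 927c, a73d, cb21, ebe6, f553}.
Reachable from 009c: {009c, 38b5, 927c}.
In a73d's history but not 009c's: {a73d, cb21, ebe6, f553} — 4 commits.

4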